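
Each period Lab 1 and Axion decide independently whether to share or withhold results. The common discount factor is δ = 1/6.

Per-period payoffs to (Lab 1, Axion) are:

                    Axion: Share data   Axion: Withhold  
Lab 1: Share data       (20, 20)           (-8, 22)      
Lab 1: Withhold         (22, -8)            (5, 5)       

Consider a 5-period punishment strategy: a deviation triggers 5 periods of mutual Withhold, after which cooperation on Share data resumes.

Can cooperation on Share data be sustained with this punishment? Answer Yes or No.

Yes

Comparing payoff streams over the 6 periods until play realigns: cooperate → 20(1+δ+…+δ^5); deviate → 22 + 5(δ+…+δ^5).
Cooperation is sustained iff (20−5)(δ+…+δ^5) ≥ 22−20.
δ+…+δ^5 = 1/6·(1−(1/6)^5)/(1−1/6) = 0.2000, and (22−20)/(20−5) = 0.1333.
0.2000 ≥ 0.1333, so cooperation is sustainable.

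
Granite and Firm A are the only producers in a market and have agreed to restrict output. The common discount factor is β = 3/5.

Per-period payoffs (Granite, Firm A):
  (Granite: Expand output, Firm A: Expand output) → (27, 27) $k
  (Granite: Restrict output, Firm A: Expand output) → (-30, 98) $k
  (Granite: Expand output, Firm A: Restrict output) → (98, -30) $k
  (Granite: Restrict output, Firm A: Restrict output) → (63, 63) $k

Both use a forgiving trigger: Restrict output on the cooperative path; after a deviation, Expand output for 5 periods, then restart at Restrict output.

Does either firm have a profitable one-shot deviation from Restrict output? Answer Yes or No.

Comparing payoff streams over the 6 periods until play realigns: cooperate → 63(1+β+…+β^5); deviate → 98 + 27(β+…+β^5).
Cooperation is sustained iff (63−27)(β+…+β^5) ≥ 98−63.
β+…+β^5 = 3/5·(1−(3/5)^5)/(1−3/5) = 1.3834, and (98−63)/(63−27) = 0.9722.
1.3834 ≥ 0.9722, so cooperation is sustainable.

No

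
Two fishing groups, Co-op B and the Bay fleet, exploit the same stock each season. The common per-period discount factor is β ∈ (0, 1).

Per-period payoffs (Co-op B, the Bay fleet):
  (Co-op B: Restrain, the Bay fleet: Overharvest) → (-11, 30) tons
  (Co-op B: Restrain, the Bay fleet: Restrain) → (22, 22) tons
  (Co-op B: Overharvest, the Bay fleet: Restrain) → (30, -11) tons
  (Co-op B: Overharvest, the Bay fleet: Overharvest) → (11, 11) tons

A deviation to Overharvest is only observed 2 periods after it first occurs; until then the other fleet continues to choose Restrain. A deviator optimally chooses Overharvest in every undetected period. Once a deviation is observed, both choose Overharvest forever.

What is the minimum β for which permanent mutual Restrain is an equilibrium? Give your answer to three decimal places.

0.649

A deviator earns 30 for 2 periods, then 11 forever; cooperating earns 22 forever. Multiplying the IC by (1−β):
22 ≥ 30(1−β^2) + 11β^2, so 19·β^2 ≥ 8 and β^2 ≥ 8/19.
β ≥ (8/19)^(1/2) ≈ 0.649.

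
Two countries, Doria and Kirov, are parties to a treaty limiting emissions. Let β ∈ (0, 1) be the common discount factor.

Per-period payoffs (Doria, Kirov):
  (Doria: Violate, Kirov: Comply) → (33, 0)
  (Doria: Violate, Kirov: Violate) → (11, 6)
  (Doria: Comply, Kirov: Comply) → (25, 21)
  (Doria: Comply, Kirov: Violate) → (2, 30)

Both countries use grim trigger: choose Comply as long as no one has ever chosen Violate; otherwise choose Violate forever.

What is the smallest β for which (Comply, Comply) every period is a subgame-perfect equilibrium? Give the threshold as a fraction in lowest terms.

For Doria: deviation gain 33−25 = 8, per-period punishment loss 25−11 = 14. IC gives β ≥ 8/22 = 4/11.
For Kirov: gain 9, loss 15 per period, so β ≥ 9/24 = 3/8.
The tighter constraint is Kirov's, so cooperation needs β ≥ 3/8.

3/8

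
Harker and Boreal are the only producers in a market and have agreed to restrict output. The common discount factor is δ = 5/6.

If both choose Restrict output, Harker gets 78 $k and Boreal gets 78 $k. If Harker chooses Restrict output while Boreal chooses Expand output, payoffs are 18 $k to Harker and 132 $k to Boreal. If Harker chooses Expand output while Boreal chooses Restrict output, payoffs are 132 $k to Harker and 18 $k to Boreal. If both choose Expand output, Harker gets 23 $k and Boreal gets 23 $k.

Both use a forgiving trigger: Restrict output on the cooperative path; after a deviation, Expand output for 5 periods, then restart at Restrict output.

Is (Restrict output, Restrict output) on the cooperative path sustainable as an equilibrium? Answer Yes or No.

IC: δ+…+δ^5 ≥ (132−78)/(78−23) = 54/55.
At δ = 5/6: partial sum = 2.9906 ≥ 0.9818. Cooperation sustainable.

Yes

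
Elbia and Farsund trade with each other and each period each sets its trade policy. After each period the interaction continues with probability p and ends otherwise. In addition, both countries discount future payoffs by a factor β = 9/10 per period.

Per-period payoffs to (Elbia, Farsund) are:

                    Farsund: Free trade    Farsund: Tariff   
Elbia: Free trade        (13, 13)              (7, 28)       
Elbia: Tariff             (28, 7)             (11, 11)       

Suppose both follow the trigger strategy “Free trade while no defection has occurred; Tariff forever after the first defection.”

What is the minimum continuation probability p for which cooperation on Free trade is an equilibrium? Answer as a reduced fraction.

50/51

Expected continuation weight on next period's payoff is β·p = 9/10·p, which plays the role of the discount factor.
Cooperation requires 9/10·p ≥ (28−13)/(28−11) = 15/17, hence p ≥ 50/51.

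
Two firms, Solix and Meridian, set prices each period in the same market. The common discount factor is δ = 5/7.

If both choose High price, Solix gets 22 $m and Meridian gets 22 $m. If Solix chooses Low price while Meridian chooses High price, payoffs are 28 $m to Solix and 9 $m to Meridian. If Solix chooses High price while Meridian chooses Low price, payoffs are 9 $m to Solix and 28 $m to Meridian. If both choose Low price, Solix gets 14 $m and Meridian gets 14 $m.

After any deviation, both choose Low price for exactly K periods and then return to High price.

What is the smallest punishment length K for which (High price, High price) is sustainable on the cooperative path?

IC: δ(1−δ^K)/(1−δ) ≥ (28−22)/(22−14) = 3/4.
With δ = 5/7: need 1 − δ^K ≥ 3/4·(1−5/7)/(5/7), i.e. δ^K ≤ 0.7000.
Since (5/7)^1 = 0.7143 and (5/7)^2 = 0.5102, the smallest such K is 2.

2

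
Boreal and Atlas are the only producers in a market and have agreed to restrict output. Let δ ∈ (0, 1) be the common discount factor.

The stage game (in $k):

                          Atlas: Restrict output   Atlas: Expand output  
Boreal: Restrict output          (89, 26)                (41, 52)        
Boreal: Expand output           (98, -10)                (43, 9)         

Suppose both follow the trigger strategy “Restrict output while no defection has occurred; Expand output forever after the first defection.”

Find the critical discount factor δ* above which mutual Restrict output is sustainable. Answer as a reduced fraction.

26/43

Boreal: cooperation gives 89 each period; deviation gives 98 once then 43 forever.
  89/(1−δ) ≥ 98 + 43δ/(1−δ) ⇒ δ ≥ 9/55.
Atlas: cooperation gives 26 each period; deviation gives 52 once then 9 forever.
  δ ≥ 26/43.
Both must hold, so the binding constraint is Atlas's: δ ≥ 26/43.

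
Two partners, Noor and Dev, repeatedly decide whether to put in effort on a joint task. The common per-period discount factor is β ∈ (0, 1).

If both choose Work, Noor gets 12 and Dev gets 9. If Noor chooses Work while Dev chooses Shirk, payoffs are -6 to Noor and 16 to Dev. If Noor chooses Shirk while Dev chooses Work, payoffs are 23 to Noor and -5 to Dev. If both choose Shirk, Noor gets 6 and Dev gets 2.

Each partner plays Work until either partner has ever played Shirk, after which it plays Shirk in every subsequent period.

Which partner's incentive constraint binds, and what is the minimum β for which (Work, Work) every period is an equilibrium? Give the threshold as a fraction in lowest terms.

Noor; β ≥ 11/17

For Noor: deviation gain 23−12 = 11, per-period punishment loss 12−6 = 6. IC gives β ≥ 11/17.
For Dev: gain 7, loss 7 per period, so β ≥ 7/14 = 1/2.
The tighter constraint is Noor's, so cooperation needs β ≥ 11/17.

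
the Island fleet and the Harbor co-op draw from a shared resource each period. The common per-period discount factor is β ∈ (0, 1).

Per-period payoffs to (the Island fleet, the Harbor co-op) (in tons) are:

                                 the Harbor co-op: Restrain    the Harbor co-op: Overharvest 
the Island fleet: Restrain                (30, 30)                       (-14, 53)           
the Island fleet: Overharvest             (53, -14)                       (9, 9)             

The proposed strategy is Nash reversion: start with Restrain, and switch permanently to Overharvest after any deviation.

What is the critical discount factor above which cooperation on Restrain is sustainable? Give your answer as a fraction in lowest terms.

30/(1−β) ≥ 53 + 9β/(1−β)
30 ≥ 53 − 44β
β ≥ 23/44.

23/44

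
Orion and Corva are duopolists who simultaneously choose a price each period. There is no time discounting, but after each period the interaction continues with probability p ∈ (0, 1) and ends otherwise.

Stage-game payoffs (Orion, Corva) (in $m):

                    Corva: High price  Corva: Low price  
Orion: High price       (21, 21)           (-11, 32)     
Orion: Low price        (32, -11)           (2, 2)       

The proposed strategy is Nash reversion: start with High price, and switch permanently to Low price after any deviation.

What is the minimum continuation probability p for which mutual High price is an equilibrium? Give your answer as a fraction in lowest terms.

11/30

Expected cooperation value is 21 + p·21 + p²·21 + … = 21/(1−p); deviation gives 32 + p·2/(1−p).
21 ≥ 32(1−p) + 2p ⇒ 30p ≥ 11 ⇒ p ≥ 11/30.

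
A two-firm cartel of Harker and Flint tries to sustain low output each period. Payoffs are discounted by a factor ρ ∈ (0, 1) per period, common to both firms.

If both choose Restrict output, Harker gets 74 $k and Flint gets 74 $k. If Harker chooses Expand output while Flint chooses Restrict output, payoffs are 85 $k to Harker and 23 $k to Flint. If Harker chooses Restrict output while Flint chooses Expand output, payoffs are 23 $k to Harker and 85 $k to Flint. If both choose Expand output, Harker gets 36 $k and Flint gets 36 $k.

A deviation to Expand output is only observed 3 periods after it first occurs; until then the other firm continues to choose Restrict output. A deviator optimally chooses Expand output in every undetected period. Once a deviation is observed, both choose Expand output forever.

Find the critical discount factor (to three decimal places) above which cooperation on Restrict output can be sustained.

0.608

Deviating for the 3 undetected periods gains 85−74 = 11 per period over cooperation, then loses 74−36 = 38 per period forever once punishment starts.
Gain: 11(1 + ρ + … + ρ^2); loss: 38·ρ^3/(1−ρ).
No profitable deviation ⇔ 11(1−ρ^3) ≤ 38·ρ^3, i.e. ρ^3 ≥ 11/(11+38) = 11/49.
Hence ρ ≥ (11/49)^(1/3) ≈ 0.608.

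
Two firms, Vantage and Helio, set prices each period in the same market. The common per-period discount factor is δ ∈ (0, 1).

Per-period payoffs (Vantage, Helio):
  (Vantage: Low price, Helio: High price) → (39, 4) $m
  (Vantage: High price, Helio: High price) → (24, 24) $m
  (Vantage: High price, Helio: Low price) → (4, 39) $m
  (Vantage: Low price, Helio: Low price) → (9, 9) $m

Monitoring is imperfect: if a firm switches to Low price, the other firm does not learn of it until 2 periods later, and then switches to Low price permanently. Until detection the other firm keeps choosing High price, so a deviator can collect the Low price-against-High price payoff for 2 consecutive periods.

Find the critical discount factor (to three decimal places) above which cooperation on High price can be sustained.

0.707

Deviating for the 2 undetected periods gains 39−24 = 15 per period over cooperation, then loses 24−9 = 15 per period forever once punishment starts.
Gain: 15(1 + δ + … + δ^1); loss: 15·δ^2/(1−δ).
No profitable deviation ⇔ 15(1−δ^2) ≤ 15·δ^2, i.e. δ^2 ≥ 15/(15+15) = 1/2.
Hence δ ≥ (1/2)^(1/2) ≈ 0.707.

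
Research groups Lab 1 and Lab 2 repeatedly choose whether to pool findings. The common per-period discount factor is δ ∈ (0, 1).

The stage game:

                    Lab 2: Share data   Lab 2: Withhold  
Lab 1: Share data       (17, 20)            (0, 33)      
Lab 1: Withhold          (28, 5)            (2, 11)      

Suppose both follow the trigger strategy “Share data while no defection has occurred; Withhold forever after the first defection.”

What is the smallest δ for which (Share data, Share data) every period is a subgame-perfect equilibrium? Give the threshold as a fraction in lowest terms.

13/22

Lab 1: cooperation gives 17 each period; deviation gives 28 once then 2 forever.
  17/(1−δ) ≥ 28 + 2δ/(1−δ) ⇒ δ ≥ 11/26.
Lab 2: cooperation gives 20 each period; deviation gives 33 once then 11 forever.
  δ ≥ 13/22.
Both must hold, so the binding constraint is Lab 2's: δ ≥ 13/22.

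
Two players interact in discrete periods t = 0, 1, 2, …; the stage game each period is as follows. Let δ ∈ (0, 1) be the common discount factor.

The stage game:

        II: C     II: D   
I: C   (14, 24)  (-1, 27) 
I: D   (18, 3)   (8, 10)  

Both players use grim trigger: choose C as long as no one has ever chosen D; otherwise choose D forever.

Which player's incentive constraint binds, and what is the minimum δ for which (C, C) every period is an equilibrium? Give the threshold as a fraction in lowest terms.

I; δ ≥ 2/5

For I: deviation gain 18−14 = 4, per-period punishment loss 14−8 = 6. IC gives δ ≥ 4/10 = 2/5.
For II: gain 3, loss 14 per period, so δ ≥ 3/17.
The tighter constraint is I's, so cooperation needs δ ≥ 2/5.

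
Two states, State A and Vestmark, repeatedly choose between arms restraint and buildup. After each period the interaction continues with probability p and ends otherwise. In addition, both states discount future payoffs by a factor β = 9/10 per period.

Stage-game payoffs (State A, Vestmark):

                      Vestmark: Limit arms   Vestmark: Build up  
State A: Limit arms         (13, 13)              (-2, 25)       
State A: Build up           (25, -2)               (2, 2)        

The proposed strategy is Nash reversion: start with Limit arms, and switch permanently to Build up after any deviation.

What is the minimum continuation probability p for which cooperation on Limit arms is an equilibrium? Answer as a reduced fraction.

With continuation probability p and discount β, the effective per-period discount factor is βp.
Grim-trigger IC: βp ≥ (25−13)/(25−2) = 12/23.
So p ≥ (12/23)/(9/10) = 40/69.

40/69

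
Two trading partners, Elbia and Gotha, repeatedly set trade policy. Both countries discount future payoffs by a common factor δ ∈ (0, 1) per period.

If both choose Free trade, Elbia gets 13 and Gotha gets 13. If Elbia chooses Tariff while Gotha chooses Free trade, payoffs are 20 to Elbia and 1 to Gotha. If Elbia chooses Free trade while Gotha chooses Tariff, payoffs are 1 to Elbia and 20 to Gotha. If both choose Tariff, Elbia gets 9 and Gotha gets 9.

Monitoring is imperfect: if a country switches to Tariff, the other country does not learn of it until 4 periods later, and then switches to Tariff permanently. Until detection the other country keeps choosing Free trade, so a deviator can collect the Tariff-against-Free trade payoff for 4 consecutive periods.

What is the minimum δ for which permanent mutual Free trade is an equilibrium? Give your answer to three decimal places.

0.893

The best deviation is to choose Tariff for all 4 undetected periods, earning 20 each, then 9 forever once detected.
Deviation value: 20(1−δ^4)/(1−δ) + 9δ^4/(1−δ); cooperation value: 13/(1−δ).
IC: 13 ≥ 20(1−δ^4) + 9δ^4 = 20 − 11δ^4.
So δ^4 ≥ 7/11, giving δ ≥ (7/11)^(1/4) ≈ 0.893.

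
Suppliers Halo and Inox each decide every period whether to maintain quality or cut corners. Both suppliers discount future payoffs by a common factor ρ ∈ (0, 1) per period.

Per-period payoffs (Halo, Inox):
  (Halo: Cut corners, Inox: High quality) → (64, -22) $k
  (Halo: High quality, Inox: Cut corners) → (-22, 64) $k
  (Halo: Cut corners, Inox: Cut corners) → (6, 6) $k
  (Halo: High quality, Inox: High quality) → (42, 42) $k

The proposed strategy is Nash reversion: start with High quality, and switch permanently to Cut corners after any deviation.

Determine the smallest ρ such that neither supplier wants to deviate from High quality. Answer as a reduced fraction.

One-period gain from deviating is 64 − 42 = 22. The loss is 42 − 6 = 36 in every subsequent period, with present value 36·ρ/(1−ρ).
Deviation is unprofitable when 36·ρ/(1−ρ) ≥ 22, i.e. ρ/(1−ρ) ≥ 11/18.
Equivalently ρ ≥ 22/(22+36) = 11/29.

11/29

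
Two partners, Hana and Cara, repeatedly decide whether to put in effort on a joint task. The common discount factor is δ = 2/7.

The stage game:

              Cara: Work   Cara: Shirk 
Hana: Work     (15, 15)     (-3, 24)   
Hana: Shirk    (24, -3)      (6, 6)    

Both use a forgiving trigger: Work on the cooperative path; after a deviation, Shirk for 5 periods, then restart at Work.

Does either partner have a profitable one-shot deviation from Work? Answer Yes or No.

Yes

IC: δ+…+δ^5 ≥ (24−15)/(15−6) = 1.
At δ = 2/7: partial sum = 0.3992 < 1.0000. Cooperation not sustainable.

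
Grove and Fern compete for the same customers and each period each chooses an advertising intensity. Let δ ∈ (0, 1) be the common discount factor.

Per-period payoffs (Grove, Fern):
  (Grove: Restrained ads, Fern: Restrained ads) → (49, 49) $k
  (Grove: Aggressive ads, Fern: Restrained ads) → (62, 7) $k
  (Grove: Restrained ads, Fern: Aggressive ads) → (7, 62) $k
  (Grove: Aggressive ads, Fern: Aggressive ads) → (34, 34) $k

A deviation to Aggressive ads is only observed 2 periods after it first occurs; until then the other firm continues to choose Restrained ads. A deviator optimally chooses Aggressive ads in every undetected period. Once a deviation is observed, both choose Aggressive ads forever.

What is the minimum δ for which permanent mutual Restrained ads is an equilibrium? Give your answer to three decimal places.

A deviator earns 62 for 2 periods, then 34 forever; cooperating earns 49 forever. Multiplying the IC by (1−δ):
49 ≥ 62(1−δ^2) + 34δ^2, so 28·δ^2 ≥ 13 and δ^2 ≥ 13/28.
δ ≥ (13/28)^(1/2) ≈ 0.681.

0.681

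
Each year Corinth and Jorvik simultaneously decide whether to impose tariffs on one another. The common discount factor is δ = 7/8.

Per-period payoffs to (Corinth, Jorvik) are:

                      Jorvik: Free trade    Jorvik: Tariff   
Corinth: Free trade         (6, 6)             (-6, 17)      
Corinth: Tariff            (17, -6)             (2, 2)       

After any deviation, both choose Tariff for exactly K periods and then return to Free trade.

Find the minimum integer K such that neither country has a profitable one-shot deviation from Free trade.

IC: δ(1−δ^K)/(1−δ) ≥ (17−6)/(6−2) = 11/4.
With δ = 7/8: need 1 − δ^K ≥ 11/4·(1−7/8)/(7/8), i.e. δ^K ≤ 0.6071.
Since (7/8)^3 = 0.6699 and (7/8)^4 = 0.5862, the smallest such K is 4.

4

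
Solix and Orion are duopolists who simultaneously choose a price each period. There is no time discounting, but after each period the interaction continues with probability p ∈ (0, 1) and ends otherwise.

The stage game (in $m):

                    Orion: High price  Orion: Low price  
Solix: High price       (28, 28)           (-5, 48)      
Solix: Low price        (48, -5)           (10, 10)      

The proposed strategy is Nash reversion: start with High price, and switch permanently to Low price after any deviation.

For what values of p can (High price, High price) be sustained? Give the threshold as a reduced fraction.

With no time discounting, the continuation probability p plays the role of the discount factor.
Grim-trigger IC: 28/(1−p) ≥ 48 + 10p/(1−p) ⇒ p ≥ (48−28)/(48−10) = 10/19.

10/19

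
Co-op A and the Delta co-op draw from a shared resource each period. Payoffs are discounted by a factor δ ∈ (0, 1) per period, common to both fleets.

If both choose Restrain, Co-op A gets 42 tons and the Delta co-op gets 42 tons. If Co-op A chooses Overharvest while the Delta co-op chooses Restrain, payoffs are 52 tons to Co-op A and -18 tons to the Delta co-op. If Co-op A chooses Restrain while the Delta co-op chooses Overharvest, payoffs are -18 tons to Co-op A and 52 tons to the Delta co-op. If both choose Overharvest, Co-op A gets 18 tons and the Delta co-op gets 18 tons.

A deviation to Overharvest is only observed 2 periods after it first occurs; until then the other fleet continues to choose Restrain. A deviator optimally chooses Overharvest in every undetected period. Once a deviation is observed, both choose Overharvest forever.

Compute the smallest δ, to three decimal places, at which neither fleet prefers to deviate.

The best deviation is to choose Overharvest for all 2 undetected periods, earning 52 each, then 18 forever once detected.
Deviation value: 52(1−δ^2)/(1−δ) + 18δ^2/(1−δ); cooperation value: 42/(1−δ).
IC: 42 ≥ 52(1−δ^2) + 18δ^2 = 52 − 34δ^2.
So δ^2 ≥ 10/34 = 5/17, giving δ ≥ (5/17)^(1/2) ≈ 0.542.

0.542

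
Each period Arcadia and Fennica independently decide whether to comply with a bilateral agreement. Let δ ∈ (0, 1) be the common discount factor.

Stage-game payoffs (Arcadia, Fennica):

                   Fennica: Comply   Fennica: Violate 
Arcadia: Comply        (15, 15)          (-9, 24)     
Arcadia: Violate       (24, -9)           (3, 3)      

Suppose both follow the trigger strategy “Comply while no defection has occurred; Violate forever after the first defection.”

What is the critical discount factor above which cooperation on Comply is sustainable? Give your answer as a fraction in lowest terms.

One-period gain from deviating is 24 − 15 = 9. The loss is 15 − 3 = 12 in every subsequent period, with present value 12·δ/(1−δ).
Deviation is unprofitable when 12·δ/(1−δ) ≥ 9, i.e. δ/(1−δ) ≥ 3/4.
Equivalently δ ≥ 9/(9+12) = 3/7.

3/7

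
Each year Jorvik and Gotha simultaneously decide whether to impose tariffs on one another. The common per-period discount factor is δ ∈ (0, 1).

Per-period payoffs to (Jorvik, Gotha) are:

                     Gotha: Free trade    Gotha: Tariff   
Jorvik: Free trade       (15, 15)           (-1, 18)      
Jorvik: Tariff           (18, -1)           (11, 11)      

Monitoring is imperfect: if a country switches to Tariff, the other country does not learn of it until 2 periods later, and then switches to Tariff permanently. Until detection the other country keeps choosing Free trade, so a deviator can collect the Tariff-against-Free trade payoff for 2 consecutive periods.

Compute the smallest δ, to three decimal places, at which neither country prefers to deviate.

A deviator earns 18 for 2 periods, then 11 forever; cooperating earns 15 forever. Multiplying the IC by (1−δ):
15 ≥ 18(1−δ^2) + 11δ^2, so 7·δ^2 ≥ 3 and δ^2 ≥ 3/7.
δ ≥ (3/7)^(1/2) ≈ 0.655.

0.655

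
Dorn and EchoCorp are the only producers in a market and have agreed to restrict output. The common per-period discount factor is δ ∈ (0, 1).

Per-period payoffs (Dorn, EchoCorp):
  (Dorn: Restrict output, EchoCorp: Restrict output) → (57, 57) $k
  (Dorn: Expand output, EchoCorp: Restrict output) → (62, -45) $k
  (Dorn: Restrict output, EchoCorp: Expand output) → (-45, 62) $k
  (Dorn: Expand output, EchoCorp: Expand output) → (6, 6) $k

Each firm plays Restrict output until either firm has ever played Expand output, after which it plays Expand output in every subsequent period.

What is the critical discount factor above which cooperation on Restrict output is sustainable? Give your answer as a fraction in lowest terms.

5/56

One-period gain from deviating is 62 − 57 = 5. The loss is 57 − 6 = 51 in every subsequent period, with present value 51·δ/(1−δ).
Deviation is unprofitable when 51·δ/(1−δ) ≥ 5, i.e. δ/(1−δ) ≥ 5/51.
Equivalently δ ≥ 5/(5+51) = 5/56.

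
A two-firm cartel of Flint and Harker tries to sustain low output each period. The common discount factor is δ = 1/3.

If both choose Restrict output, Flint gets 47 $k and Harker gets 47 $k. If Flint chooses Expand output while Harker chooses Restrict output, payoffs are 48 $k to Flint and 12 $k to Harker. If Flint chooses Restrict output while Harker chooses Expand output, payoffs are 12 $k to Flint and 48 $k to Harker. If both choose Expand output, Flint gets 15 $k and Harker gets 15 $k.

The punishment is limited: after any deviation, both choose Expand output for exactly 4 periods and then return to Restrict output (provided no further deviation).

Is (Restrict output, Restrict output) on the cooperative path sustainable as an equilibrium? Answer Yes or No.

Yes

Comparing payoff streams over the 5 periods until play realigns: cooperate → 47(1+δ+…+δ^4); deviate → 48 + 15(δ+…+δ^4).
Cooperation is sustained iff (47−15)(δ+…+δ^4) ≥ 48−47.
δ+…+δ^4 = 1/3·(1−(1/3)^4)/(1−1/3) = 0.4938, and (48−47)/(47−15) = 0.0312.
0.4938 ≥ 0.0312, so cooperation is sustainable.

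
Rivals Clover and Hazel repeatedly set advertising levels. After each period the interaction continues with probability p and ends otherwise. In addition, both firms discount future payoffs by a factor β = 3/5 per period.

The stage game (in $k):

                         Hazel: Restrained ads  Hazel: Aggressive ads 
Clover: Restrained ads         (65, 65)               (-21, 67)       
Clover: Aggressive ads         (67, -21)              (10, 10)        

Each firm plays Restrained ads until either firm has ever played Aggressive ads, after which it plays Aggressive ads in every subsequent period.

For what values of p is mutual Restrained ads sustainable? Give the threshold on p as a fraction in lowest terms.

10/171

Expected continuation weight on next period's payoff is β·p = 3/5·p, which plays the role of the discount factor.
Cooperation requires 3/5·p ≥ (67−65)/(67−10) = 2/57, hence p ≥ 10/171.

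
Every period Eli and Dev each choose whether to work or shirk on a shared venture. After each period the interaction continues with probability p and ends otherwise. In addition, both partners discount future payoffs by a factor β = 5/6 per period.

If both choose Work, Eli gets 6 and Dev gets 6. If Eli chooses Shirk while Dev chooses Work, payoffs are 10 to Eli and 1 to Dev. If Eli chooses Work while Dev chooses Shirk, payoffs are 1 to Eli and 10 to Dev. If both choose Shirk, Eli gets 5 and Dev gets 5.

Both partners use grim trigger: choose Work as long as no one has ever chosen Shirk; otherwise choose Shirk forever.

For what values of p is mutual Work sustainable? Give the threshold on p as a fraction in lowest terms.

Expected continuation weight on next period's payoff is β·p = 5/6·p, which plays the role of the discount factor.
Cooperation requires 5/6·p ≥ (10−6)/(10−5) = 4/5, hence p ≥ 24/25.

24/25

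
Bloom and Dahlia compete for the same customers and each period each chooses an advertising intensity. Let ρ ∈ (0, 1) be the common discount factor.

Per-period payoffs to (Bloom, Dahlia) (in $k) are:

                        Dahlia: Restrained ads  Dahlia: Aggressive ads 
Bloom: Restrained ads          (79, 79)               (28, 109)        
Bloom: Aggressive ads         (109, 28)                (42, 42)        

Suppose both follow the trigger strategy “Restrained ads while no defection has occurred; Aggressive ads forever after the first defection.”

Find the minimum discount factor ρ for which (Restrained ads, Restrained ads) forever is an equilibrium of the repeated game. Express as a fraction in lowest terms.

30/67

Cooperation forever yields 79 each period: 79/(1−ρ).
Deviating yields 109 once, then 42 forever: 109 + 42ρ/(1−ρ).
No profitable deviation requires 79/(1−ρ) ≥ 109 + 42ρ/(1−ρ).
Multiplying by (1−ρ): 79 ≥ 109(1−ρ) + 42ρ = 109 − 67ρ.
So 67ρ ≥ 30, i.e. ρ ≥ 30/67.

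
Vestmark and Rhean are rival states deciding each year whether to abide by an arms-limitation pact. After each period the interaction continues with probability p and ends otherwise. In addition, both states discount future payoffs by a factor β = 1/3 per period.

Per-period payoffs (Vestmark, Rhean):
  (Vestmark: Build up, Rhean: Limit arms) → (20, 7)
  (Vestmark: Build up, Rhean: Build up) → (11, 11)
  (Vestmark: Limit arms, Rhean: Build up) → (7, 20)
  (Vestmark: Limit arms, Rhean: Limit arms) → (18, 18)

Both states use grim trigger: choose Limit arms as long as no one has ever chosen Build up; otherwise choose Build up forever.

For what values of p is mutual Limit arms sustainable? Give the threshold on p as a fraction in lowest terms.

2/3

Expected continuation weight on next period's payoff is β·p = 1/3·p, which plays the role of the discount factor.
Cooperation requires 1/3·p ≥ (20−18)/(20−11) = 2/9, hence p ≥ 2/3.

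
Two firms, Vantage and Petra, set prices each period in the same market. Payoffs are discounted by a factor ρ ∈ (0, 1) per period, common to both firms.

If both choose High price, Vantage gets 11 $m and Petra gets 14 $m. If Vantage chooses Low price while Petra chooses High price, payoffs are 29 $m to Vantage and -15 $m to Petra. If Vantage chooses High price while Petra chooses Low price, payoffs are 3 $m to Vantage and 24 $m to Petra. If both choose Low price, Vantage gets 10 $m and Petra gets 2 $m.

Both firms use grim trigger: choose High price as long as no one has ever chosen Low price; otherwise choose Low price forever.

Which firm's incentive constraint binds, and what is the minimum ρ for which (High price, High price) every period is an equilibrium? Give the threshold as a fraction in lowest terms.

Vantage: cooperation gives 11 each period; deviation gives 29 once then 10 forever.
  11/(1−ρ) ≥ 29 + 10ρ/(1−ρ) ⇒ ρ ≥ 18/19.
Petra: cooperation gives 14 each period; deviation gives 24 once then 2 forever.
  ρ ≥ 10/22 = 5/11.
Both must hold, so the binding constraint is Vantage's: ρ ≥ 18/19.

Vantage; ρ ≥ 18/19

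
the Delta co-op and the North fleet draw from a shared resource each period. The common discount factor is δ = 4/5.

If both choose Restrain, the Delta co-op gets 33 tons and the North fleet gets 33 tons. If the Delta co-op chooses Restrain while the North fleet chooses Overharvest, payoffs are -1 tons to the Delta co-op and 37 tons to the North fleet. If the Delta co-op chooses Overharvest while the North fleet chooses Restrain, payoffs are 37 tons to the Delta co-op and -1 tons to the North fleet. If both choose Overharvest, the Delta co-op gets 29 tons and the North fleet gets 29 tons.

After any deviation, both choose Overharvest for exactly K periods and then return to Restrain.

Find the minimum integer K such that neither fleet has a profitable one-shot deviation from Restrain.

IC: δ(1−δ^K)/(1−δ) ≥ (37−33)/(33−29) = 1.
With δ = 4/5: need 1 − δ^K ≥ 1·(1−4/5)/(4/5), i.e. δ^K ≤ 0.7500.
Since (4/5)^1 = 0.8000 and (4/5)^2 = 0.6400, the smallest such K is 2.

2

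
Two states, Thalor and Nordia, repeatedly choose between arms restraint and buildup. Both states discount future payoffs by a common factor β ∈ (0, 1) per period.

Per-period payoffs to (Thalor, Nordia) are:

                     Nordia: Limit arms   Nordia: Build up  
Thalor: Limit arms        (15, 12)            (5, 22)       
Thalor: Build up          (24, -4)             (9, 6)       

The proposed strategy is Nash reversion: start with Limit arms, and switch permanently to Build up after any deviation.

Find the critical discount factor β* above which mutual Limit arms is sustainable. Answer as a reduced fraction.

5/8

Thalor: cooperation gives 15 each period; deviation gives 24 once then 9 forever.
  15/(1−β) ≥ 24 + 9β/(1−β) ⇒ β ≥ 9/15 = 3/5.
Nordia: cooperation gives 12 each period; deviation gives 22 once then 6 forever.
  β ≥ 10/16 = 5/8.
Both must hold, so the binding constraint is Nordia's: β ≥ 5/8.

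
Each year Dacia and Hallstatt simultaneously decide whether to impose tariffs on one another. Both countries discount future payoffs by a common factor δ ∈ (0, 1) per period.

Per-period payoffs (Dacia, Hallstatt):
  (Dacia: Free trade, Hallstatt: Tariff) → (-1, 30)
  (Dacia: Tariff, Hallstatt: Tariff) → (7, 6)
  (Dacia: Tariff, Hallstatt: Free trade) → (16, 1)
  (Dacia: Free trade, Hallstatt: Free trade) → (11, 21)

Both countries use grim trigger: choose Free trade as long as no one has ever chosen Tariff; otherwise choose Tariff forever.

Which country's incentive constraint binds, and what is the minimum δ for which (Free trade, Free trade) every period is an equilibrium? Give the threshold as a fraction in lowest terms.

For Dacia: deviation gain 16−11 = 5, per-period punishment loss 11−7 = 4. IC gives δ ≥ 5/9.
For Hallstatt: gain 9, loss 15 per period, so δ ≥ 9/24 = 3/8.
The tighter constraint is Dacia's, so cooperation needs δ ≥ 5/9.

Dacia; δ ≥ 5/9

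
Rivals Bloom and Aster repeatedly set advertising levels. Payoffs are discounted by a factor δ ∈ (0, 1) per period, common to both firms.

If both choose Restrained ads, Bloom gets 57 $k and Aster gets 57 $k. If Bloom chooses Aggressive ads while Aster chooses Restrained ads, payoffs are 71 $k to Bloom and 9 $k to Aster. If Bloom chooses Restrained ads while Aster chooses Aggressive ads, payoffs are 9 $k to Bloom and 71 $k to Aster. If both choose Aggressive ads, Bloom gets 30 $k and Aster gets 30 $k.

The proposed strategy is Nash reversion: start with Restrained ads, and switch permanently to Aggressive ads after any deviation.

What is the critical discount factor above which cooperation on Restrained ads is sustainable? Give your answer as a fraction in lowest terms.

Under grim trigger the critical discount factor is (T−C)/(T−P) with T = 71, C = 57, P = 30.
δ* = (71−57)/(71−30) = 14/41.

14/41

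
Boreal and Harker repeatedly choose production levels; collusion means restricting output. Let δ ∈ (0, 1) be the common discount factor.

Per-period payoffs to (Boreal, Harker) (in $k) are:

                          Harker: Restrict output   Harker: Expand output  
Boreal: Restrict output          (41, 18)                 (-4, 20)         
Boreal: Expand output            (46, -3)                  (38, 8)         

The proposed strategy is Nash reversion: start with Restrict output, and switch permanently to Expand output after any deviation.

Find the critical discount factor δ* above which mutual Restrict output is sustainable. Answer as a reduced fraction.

5/8

Boreal: cooperation gives 41 each period; deviation gives 46 once then 38 forever.
  41/(1−δ) ≥ 46 + 38δ/(1−δ) ⇒ δ ≥ 5/8.
Harker: cooperation gives 18 each period; deviation gives 20 once then 8 forever.
  δ ≥ 2/12 = 1/6.
Both must hold, so the binding constraint is Boreal's: δ ≥ 5/8.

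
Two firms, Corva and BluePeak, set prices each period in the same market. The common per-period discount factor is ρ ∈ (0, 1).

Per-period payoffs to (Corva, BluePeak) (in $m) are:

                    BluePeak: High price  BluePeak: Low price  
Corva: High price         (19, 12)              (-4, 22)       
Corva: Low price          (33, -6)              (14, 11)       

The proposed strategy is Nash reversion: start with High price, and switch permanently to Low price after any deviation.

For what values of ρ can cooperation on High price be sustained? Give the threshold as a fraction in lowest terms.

10/11

For Corva: deviation gain 33−19 = 14, per-period punishment loss 19−14 = 5. IC gives ρ ≥ 14/19.
For BluePeak: gain 10, loss 1 per period, so ρ ≥ 10/11.
The tighter constraint is BluePeak's, so cooperation needs ρ ≥ 10/11.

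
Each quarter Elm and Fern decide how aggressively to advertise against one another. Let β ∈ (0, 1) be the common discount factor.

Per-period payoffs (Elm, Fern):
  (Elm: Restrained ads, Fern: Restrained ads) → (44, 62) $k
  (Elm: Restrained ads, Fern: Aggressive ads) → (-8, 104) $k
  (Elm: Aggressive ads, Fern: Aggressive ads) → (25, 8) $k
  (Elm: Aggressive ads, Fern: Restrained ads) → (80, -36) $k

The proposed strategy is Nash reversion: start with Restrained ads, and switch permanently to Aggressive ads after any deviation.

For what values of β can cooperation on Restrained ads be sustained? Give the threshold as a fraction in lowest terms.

For Elm: deviation gain 80−44 = 36, per-period punishment loss 44−25 = 19. IC gives β ≥ 36/55.
For Fern: gain 42, loss 54 per period, so β ≥ 42/96 = 7/16.
The tighter constraint is Elm's, so cooperation needs β ≥ 36/55.

36/55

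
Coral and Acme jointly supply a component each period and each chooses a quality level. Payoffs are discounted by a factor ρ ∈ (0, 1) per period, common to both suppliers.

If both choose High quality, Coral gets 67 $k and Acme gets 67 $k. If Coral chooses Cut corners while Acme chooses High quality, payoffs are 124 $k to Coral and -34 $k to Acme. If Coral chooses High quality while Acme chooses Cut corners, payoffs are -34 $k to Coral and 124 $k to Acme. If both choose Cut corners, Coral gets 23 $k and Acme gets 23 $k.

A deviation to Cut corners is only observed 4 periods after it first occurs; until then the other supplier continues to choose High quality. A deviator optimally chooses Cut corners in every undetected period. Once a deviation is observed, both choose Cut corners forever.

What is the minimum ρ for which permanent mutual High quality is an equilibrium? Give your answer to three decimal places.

0.867

Deviating for the 4 undetected periods gains 124−67 = 57 per period over cooperation, then loses 67−23 = 44 per period forever once punishment starts.
Gain: 57(1 + ρ + … + ρ^3); loss: 44·ρ^4/(1−ρ).
No profitable deviation ⇔ 57(1−ρ^4) ≤ 44·ρ^4, i.e. ρ^4 ≥ 57/(57+44) = 57/101.
Hence ρ ≥ (57/101)^(1/4) ≈ 0.867.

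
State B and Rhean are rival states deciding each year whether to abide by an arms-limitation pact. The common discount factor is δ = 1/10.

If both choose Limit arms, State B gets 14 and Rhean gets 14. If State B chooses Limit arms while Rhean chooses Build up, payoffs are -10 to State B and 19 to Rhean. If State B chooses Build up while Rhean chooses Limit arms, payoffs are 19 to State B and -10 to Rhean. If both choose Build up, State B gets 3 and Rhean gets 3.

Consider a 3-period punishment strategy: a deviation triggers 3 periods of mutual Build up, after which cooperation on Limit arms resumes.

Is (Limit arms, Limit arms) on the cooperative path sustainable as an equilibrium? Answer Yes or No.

A one-shot deviation gives 19 now, then 3 for 3 periods, then back to 14.
Gain from deviating: (19−14) today; loss: (14−3) in each of the next 3 periods.
No-deviation condition: (14−3)(δ+…+δ^3) ≥ 19−14, i.e. δ+…+δ^3 ≥ 5/11.
At δ = 1/10: δ+…+δ^3 = 0.1110 < 0.4545.
So cooperation is not sustainable.

No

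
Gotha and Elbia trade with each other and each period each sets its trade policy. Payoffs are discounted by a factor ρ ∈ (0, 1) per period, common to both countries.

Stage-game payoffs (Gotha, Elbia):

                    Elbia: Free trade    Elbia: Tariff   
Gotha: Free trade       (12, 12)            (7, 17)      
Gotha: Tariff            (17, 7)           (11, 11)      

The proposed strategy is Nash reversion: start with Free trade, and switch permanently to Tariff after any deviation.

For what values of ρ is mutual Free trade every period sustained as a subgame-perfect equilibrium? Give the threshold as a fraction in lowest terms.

5/6

12/(1−ρ) ≥ 17 + 11ρ/(1−ρ)
12 ≥ 17 − 6ρ
ρ ≥ 5/6.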